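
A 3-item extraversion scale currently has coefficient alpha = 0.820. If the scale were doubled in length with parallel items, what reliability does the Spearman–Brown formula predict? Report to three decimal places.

Length factor m = 2
α' = m·α / (1 + (m−1)·α)
   = 2 × 0.820 / (1 + (2 − 1) × 0.820)
   = 1.6400 / 1.8200 = 0.901

predicted reliability = 0.901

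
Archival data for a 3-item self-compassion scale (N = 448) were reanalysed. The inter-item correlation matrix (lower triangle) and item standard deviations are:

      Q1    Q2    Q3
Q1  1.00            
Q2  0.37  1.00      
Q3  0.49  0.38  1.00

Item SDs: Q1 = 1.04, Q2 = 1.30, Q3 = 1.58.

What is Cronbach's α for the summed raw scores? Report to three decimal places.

Cronbach's α = 0.663

Σσ²ᵢ = 1.04² + 1.30² + 1.58² = 5.2680
Covariances σ_ij = r_ij · s_i · s_j:
  σ(Q1,Q2) = 0.37 × 1.04 × 1.30 = 0.5002
  σ(Q1,Q3) = 0.49 × 1.04 × 1.58 = 0.8052
  σ(Q2,Q3) = 0.38 × 1.30 × 1.58 = 0.7805
σ²_T = Σσ²ᵢ + 2·Σσ_ij = 5.2680 + 2 × 2.0859 = 9.4398
α = (3/2)·(1 − 5.2680/9.4398) = 0.663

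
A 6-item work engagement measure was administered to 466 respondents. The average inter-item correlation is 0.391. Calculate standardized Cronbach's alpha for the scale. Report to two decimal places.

Standardized α = k·r̄ / (1 + (k−1)·r̄) = 6 × 0.391 / (1 + 5 × 0.391)
  = 2.3460 / 2.9550 = 0.79

standardized Cronbach's alpha = 0.79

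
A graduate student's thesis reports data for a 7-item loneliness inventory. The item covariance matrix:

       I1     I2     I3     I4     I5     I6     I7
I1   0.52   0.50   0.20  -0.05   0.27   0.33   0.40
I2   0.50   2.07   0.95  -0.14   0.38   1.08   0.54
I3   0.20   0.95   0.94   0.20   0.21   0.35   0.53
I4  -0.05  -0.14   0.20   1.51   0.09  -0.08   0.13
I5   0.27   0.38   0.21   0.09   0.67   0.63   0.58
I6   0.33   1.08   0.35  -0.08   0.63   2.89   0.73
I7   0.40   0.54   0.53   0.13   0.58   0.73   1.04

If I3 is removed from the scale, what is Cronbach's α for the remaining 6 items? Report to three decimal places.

Remaining items: I1, I2, I4, I5, I6, I7 (k = 6).
ΣVar(i) = 0.52 + 2.07 + 1.51 + 0.67 + 2.89 + 1.04 = 8.70
Var(T) = 8.70 + 2 × 5.39 = 19.48
α (item deleted) = (6/5)·(1 − 8.70/19.48) = 0.664

Cronbach's α = 0.664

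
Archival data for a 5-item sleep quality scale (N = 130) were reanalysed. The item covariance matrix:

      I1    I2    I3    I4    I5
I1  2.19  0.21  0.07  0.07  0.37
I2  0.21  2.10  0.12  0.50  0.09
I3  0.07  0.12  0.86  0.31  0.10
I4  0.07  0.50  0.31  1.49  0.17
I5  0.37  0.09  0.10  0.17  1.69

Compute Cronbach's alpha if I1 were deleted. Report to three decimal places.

α = 0.394

Remaining items: I2, I3, I4, I5 (k = 4).
Σσ²ᵢ = 2.10 + 0.86 + 1.49 + 1.69 = 6.14
total variance = 6.14 + 2 × 1.29 = 8.72
α (item deleted) = (4/3)·(1 − 6.14/8.72) = 0.394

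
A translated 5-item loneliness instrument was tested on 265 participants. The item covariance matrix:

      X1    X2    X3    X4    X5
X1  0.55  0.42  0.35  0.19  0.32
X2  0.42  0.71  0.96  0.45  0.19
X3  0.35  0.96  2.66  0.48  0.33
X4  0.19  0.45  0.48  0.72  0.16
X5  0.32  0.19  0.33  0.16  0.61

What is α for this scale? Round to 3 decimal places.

α = 0.743

ΣVar(i) = 0.55 + 0.71 + 2.66 + 0.72 + 0.61 = 5.25
Σ_{i<j} σ_ij = 3.85
total variance = 5.25 + 2 × 3.85 = 12.95
α = (k/(k−1))·(1 − ΣVar(i)/total variance) = (5/4)·(1 − 5.25/12.95) = 0.743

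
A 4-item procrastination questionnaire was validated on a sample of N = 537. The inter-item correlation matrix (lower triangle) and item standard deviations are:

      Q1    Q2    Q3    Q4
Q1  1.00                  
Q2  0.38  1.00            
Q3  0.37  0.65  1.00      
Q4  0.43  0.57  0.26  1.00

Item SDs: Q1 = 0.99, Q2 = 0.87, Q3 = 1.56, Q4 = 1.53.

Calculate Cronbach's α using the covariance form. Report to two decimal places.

α = 0.72

Σσ²ᵢ = 0.99² + 0.87² + 1.56² + 1.53² = 6.5115
Covariances σ_ij = r_ij · s_i · s_j:
  σ(Q1,Q2) = 0.38 × 0.99 × 0.87 = 0.3273
  σ(Q1,Q3) = 0.37 × 0.99 × 1.56 = 0.5714
  σ(Q1,Q4) = 0.43 × 0.99 × 1.53 = 0.6513
  σ(Q2,Q3) = 0.65 × 0.87 × 1.56 = 0.8822
  σ(Q2,Q4) = 0.57 × 0.87 × 1.53 = 0.7587
  σ(Q3,Q4) = 0.26 × 1.56 × 1.53 = 0.6206
σ²_T = Σσ²ᵢ + 2·Σσ_ij = 6.5115 + 2 × 3.8115 = 14.1345
α = (4/3)·(1 − 6.5115/14.1345) = 0.72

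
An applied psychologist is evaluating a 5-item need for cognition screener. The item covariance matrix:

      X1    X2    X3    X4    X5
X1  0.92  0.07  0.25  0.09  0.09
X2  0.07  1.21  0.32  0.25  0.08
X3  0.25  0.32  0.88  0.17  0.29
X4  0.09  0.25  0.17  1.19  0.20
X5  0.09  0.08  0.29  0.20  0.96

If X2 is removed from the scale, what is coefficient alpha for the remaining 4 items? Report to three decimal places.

Remaining items: X1, X3, X4, X5 (k = 4).
Σσ²ᵢ = 0.92 + 0.88 + 1.19 + 0.96 = 3.95
σ²_T = 3.95 + 2 × 1.09 = 6.13
α (item deleted) = (4/3)·(1 − 3.95/6.13) = 0.474

α = 0.474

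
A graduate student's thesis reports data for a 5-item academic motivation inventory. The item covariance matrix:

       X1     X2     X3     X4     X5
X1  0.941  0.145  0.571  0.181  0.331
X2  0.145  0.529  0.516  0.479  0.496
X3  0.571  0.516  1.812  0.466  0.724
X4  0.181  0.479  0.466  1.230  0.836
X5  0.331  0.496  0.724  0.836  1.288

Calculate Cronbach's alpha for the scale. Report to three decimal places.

α = 0.776

ΣVar(i) = 0.941 + 0.529 + 1.812 + 1.230 + 1.288 = 5.800
Σ_{i<j} σ_ij = 4.745
σ²_total = 5.800 + 2 × 4.745 = 15.290
α = (k/(k−1))·(1 − ΣVar(i)/σ²_total) = (5/4)·(1 − 5.800/15.290) = 0.776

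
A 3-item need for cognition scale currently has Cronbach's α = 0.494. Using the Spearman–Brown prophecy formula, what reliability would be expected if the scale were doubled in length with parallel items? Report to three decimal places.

Length factor m = 2
α' = m·α / (1 + (m−1)·α)
   = 2 × 0.494 / (1 + (2 − 1) × 0.494)
   = 0.9880 / 1.4940 = 0.661

predicted reliability = 0.661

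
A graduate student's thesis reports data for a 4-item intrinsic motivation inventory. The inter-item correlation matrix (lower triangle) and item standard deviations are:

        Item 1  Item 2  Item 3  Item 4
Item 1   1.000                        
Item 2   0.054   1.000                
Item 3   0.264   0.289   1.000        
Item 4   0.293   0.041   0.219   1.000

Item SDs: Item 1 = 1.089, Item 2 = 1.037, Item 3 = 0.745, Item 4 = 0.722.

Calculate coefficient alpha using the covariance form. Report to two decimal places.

α = 0.46

Σσ²ᵢ = 1.089² + 1.037² + 0.745² + 0.722² = 3.3376
Covariances σ_ij = r_ij · s_i · s_j:
  σ(Item 1,Item 2) = 0.054 × 1.089 × 1.037 = 0.0610
  σ(Item 1,Item 3) = 0.264 × 1.089 × 0.745 = 0.2142
  σ(Item 1,Item 4) = 0.293 × 1.089 × 0.722 = 0.2304
  σ(Item 2,Item 3) = 0.289 × 1.037 × 0.745 = 0.2233
  σ(Item 2,Item 4) = 0.041 × 1.037 × 0.722 = 0.0307
  σ(Item 3,Item 4) = 0.219 × 0.745 × 0.722 = 0.1178
σ²_T = Σσ²ᵢ + 2·Σσ_ij = 3.3376 + 2 × 0.8774 = 5.0924
α = (4/3)·(1 − 3.3376/5.0924) = 0.46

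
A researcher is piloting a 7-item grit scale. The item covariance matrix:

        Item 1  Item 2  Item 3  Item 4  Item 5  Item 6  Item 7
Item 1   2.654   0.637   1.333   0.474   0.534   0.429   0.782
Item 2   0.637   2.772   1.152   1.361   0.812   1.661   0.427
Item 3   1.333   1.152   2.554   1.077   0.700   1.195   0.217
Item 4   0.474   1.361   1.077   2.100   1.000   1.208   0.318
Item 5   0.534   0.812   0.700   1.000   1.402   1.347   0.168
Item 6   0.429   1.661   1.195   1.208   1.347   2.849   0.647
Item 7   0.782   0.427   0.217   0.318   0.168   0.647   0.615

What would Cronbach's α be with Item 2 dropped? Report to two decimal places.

Remaining items: Item 1, Item 3, Item 4, Item 5, Item 6, Item 7 (k = 6).
ΣVar(i) = 2.654 + 2.554 + 2.100 + 1.402 + 2.849 + 0.615 = 12.174
σ²_total = 12.174 + 2 × 11.429 = 35.032
α (item deleted) = (6/5)·(1 − 12.174/35.032) = 0.78

Cronbach's α = 0.78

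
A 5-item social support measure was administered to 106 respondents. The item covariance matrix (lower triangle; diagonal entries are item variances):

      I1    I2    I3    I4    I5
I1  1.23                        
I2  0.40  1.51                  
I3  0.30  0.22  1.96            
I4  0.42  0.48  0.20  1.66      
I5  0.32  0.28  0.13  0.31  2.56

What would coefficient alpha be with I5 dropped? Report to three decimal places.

coefficient alpha = 0.518

Remaining items: I1, I2, I3, I4 (k = 4).
Σσ²ᵢ = 1.23 + 1.51 + 1.96 + 1.66 = 6.36
σ²_total = 6.36 + 2 × 2.02 = 10.40
α (item deleted) = (4/3)·(1 − 6.36/10.40) = 0.518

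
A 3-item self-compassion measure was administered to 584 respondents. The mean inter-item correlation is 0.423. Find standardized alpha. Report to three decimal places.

α = 0.687

Standardized α = k·r̄ / (1 + (k−1)·r̄) = 3 × 0.423 / (1 + 2 × 0.423)
  = 1.2690 / 1.8460 = 0.687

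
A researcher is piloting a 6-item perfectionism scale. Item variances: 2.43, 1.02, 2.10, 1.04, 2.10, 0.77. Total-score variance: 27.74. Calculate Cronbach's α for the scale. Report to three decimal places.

Cronbach's α = 0.791

sum of item variances = 2.43 + 1.02 + 2.10 + 1.04 + 2.10 + 0.77 = 9.46
α = (k/(k−1))·(1 − sum of item variances/total variance) = (6/5)·(1 − 9.46/27.74) = 0.791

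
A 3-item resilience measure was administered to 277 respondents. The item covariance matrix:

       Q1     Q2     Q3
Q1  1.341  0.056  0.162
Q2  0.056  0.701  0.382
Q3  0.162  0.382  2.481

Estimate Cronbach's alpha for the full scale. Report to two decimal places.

α = 0.31

sum of item variances = 1.341 + 0.701 + 2.481 = 4.523
Σ_{i<j} σ_ij = 0.600
total variance = 4.523 + 2 × 0.600 = 5.723
α = (k/(k−1))·(1 − sum of item variances/total variance) = (3/2)·(1 − 4.523/5.723) = 0.31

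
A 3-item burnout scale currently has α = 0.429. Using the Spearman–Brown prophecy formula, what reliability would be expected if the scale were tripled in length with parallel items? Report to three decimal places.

Length factor m = 3
α' = m·α / (1 + (m−1)·α)
   = 3 × 0.429 / (1 + (3 − 1) × 0.429)
   = 1.2870 / 1.8580 = 0.693

predicted reliability = 0.693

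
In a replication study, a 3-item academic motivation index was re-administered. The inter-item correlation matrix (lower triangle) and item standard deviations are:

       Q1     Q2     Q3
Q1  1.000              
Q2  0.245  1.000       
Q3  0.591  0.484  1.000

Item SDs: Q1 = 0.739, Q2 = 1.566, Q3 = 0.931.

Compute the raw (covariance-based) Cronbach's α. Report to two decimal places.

α = 0.63

Σσ²ᵢ = 0.739² + 1.566² + 0.931² = 3.8652
Covariances σ_ij = r_ij · s_i · s_j:
  σ(Q1,Q2) = 0.245 × 0.739 × 1.566 = 0.2835
  σ(Q1,Q3) = 0.591 × 0.739 × 0.931 = 0.4066
  σ(Q2,Q3) = 0.484 × 1.566 × 0.931 = 0.7056
σ²_T = Σσ²ᵢ + 2·Σσ_ij = 3.8652 + 2 × 1.3957 = 6.6566
α = (3/2)·(1 − 3.8652/6.6566) = 0.63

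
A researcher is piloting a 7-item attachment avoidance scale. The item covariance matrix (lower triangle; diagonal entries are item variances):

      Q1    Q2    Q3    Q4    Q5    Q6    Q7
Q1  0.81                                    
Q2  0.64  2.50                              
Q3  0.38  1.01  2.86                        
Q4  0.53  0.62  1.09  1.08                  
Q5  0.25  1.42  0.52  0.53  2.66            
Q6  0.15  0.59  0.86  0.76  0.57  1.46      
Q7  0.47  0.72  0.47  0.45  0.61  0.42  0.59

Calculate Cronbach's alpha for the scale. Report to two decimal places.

α = 0.80

Σσᵢ² = 0.81 + 2.50 + 2.86 + 1.08 + 2.66 + 1.46 + 0.59 = 11.96
Sum of the distinct covariances = 13.06
Var(T) = 11.96 + 2 × 13.06 = 38.08
α = (k/(k−1))·(1 − Σσᵢ²/Var(T)) = (7/6)·(1 − 11.96/38.08) = 0.80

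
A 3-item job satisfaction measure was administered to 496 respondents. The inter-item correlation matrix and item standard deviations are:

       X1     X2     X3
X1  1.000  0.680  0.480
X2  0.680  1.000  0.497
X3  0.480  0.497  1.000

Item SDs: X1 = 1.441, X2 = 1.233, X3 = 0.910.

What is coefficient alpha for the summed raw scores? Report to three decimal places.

Σσ²ᵢ = 1.441² + 1.233² + 0.910² = 4.4249
Covariances σ_ij = r_ij · s_i · s_j:
  σ(X1,X2) = 0.680 × 1.441 × 1.233 = 1.2082
  σ(X1,X3) = 0.480 × 1.441 × 0.910 = 0.6294
  σ(X2,X3) = 0.497 × 1.233 × 0.910 = 0.5576
σ²_T = Σσ²ᵢ + 2·Σσ_ij = 4.4249 + 2 × 2.3952 = 9.2153
α = (3/2)·(1 − 4.4249/9.2153) = 0.780

coefficient alpha = 0.780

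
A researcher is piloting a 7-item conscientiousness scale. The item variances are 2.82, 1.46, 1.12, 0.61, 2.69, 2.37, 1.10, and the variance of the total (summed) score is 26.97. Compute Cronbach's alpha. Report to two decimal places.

sum of item variances = 2.82 + 1.46 + 1.12 + 0.61 + 2.69 + 2.37 + 1.10 = 12.17
α = (k/(k−1))·(1 − sum of item variances/Var(T)) = (7/6)·(1 − 12.17/26.97) = 0.64

α = 0.64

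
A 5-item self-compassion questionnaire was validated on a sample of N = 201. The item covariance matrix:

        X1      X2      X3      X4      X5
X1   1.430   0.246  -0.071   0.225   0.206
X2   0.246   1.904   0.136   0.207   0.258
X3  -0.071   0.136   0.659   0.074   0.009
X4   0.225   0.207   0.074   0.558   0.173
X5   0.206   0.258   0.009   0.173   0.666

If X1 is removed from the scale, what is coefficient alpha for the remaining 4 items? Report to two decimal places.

Remaining items: X2, X3, X4, X5 (k = 4).
Σσ²ᵢ = 1.904 + 0.659 + 0.558 + 0.666 = 3.787
total variance = 3.787 + 2 × 0.857 = 5.501
α (item deleted) = (4/3)·(1 − 3.787/5.501) = 0.42

coefficient alpha = 0.42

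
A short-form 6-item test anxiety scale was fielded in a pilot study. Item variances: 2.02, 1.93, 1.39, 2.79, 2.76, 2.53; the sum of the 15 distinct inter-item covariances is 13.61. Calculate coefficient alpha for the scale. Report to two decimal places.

coefficient alpha = 0.80

Σσᵢ² = 2.02 + 1.93 + 1.39 + 2.79 + 2.76 + 2.53 = 13.42
Sum of distinct covariances = 13.61
σ²_T = Σσᵢ² + 2·Σcov = 13.42 + 2 × 13.61 = 40.64
α = (6/5)·(1 − 13.42/40.64) = 0.80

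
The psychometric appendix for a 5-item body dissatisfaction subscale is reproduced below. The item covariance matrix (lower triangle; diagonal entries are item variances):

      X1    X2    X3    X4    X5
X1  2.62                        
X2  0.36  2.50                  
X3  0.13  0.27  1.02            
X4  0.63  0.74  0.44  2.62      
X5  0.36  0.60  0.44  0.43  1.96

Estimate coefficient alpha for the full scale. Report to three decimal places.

ΣVar(i) = 2.62 + 2.50 + 1.02 + 2.62 + 1.96 = 10.72
Sum of off-diagonal covariances = 4.40
Var(T) = 10.72 + 2 × 4.40 = 19.52
α = (k/(k−1))·(1 − ΣVar(i)/Var(T)) = (5/4)·(1 − 10.72/19.52) = 0.564

α = 0.564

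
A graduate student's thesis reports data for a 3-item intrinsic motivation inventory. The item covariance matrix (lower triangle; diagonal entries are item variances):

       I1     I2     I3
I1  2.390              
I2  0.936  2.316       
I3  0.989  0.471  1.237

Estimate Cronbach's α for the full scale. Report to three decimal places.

α = 0.670

sum of item variances = 2.390 + 2.316 + 1.237 = 5.943
Sum of the distinct covariances = 2.396
total variance = 5.943 + 2 × 2.396 = 10.735
α = (k/(k−1))·(1 − sum of item variances/total variance) = (3/2)·(1 − 5.943/10.735) = 0.670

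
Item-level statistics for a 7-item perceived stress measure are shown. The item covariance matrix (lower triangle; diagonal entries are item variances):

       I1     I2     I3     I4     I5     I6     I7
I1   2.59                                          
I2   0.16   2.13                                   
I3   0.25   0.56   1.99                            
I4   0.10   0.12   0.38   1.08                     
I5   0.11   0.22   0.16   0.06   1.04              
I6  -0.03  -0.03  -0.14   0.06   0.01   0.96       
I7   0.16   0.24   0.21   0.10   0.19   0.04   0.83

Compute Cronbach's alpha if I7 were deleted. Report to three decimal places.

Remaining items: I1, I2, I3, I4, I5, I6 (k = 6).
Σσᵢ² = 2.59 + 2.13 + 1.99 + 1.08 + 1.04 + 0.96 = 9.79
total variance = 9.79 + 2 × 1.99 = 13.77
α (item deleted) = (6/5)·(1 − 9.79/13.77) = 0.347

α = 0.347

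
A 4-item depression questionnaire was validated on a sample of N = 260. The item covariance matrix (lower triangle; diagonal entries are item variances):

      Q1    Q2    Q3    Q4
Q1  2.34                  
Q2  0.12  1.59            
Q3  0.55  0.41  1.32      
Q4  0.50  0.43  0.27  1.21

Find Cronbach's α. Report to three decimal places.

Σσ²ᵢ = 2.34 + 1.59 + 1.32 + 1.21 = 6.46
Sum of the distinct covariances = 2.28
σ²_total = 6.46 + 2 × 2.28 = 11.02
α = (k/(k−1))·(1 − Σσ²ᵢ/σ²_total) = (4/3)·(1 − 6.46/11.02) = 0.552

Cronbach's α = 0.552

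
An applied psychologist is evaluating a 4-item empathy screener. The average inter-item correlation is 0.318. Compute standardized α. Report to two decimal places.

Standardized α = k·r̄ / (1 + (k−1)·r̄) = 4 × 0.318 / (1 + 3 × 0.318)
  = 1.2720 / 1.9540 = 0.65

α = 0.65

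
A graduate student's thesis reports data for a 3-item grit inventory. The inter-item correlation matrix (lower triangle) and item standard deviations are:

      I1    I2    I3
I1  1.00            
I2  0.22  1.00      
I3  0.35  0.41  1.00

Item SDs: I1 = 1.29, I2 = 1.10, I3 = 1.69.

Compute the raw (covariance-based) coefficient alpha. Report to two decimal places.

Σσ²ᵢ = 1.29² + 1.10² + 1.69² = 5.7302
Covariances σ_ij = r_ij · s_i · s_j:
  σ(I1,I2) = 0.22 × 1.29 × 1.10 = 0.3122
  σ(I1,I3) = 0.35 × 1.29 × 1.69 = 0.7630
  σ(I2,I3) = 0.41 × 1.10 × 1.69 = 0.7622
σ²_T = Σσ²ᵢ + 2·Σσ_ij = 5.7302 + 2 × 1.8374 = 9.4050
α = (3/2)·(1 − 5.7302/9.4050) = 0.59

α = 0.59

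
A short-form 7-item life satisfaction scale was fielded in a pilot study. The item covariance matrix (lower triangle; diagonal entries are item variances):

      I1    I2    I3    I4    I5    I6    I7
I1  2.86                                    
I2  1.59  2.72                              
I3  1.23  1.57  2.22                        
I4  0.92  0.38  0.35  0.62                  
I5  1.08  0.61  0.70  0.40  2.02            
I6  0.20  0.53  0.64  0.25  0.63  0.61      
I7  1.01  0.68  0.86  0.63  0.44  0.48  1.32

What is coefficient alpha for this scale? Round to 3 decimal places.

coefficient alpha = 0.829

ΣVar(i) = 2.86 + 2.72 + 2.22 + 0.62 + 2.02 + 0.61 + 1.32 = 12.37
Sum of off-diagonal covariances = 15.18
total variance = 12.37 + 2 × 15.18 = 42.73
α = (k/(k−1))·(1 − ΣVar(i)/total variance) = (7/6)·(1 − 12.37/42.73) = 0.829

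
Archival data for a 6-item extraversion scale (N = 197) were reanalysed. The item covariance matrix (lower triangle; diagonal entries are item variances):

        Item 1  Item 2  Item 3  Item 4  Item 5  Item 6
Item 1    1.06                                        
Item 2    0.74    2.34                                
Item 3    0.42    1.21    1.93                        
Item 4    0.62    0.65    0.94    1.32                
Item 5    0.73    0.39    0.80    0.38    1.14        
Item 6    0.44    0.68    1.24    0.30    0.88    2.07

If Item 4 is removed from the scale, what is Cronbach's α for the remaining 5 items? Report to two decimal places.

α = 0.80

Remaining items: Item 1, Item 2, Item 3, Item 5, Item 6 (k = 5).
ΣVar(i) = 1.06 + 2.34 + 1.93 + 1.14 + 2.07 = 8.54
total variance = 8.54 + 2 × 7.53 = 23.60
α (item deleted) = (5/4)·(1 − 8.54/23.60) = 0.80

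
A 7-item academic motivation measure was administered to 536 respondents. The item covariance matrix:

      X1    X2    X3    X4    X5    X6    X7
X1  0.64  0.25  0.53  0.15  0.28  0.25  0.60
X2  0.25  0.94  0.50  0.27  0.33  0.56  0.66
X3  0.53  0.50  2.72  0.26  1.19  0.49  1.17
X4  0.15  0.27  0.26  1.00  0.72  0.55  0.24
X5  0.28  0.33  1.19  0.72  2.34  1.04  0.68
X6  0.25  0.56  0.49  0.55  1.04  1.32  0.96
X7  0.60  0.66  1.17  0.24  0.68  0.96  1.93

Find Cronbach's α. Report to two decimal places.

Σσᵢ² = 0.64 + 0.94 + 2.72 + 1.00 + 2.34 + 1.32 + 1.93 = 10.89
Sum of off-diagonal covariances = 11.68
Var(T) = 10.89 + 2 × 11.68 = 34.25
α = (k/(k−1))·(1 − Σσᵢ²/Var(T)) = (7/6)·(1 − 10.89/34.25) = 0.80

α = 0.80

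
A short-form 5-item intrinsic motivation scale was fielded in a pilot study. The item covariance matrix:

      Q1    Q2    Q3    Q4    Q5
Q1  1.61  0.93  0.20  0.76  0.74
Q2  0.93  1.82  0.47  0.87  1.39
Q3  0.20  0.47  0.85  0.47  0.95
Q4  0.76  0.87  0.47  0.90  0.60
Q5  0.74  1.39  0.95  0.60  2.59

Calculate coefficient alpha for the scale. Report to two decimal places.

coefficient alpha = 0.82

Σσ²ᵢ = 1.61 + 1.82 + 0.85 + 0.90 + 2.59 = 7.77
Sum of the distinct covariances = 7.38
σ²_T = 7.77 + 2 × 7.38 = 22.53
α = (k/(k−1))·(1 − Σσ²ᵢ/σ²_T) = (5/4)·(1 − 7.77/22.53) = 0.82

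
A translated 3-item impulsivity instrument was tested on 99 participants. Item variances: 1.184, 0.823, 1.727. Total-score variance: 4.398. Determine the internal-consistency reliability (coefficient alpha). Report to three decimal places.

α = 0.226

Σσᵢ² = 1.184 + 0.823 + 1.727 = 3.734
α = (k/(k−1))·(1 − Σσᵢ²/Var(T)) = (3/2)·(1 − 3.734/4.398) = 0.226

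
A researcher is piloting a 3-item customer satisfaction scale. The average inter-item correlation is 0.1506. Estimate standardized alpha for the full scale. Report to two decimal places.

standardized alpha = 0.35

Standardized α = k·r̄ / (1 + (k−1)·r̄) = 3 × 0.1506 / (1 + 2 × 0.1506)
  = 0.4518 / 1.3012 = 0.35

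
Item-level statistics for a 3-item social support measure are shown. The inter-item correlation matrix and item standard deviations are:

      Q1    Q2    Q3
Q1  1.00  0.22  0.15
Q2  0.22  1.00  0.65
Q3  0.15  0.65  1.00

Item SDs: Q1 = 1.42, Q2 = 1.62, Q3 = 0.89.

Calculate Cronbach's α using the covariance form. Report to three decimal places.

Cronbach's α = 0.563

Σσ²ᵢ = 1.42² + 1.62² + 0.89² = 5.4329
Covariances σ_ij = r_ij · s_i · s_j:
  σ(Q1,Q2) = 0.22 × 1.42 × 1.62 = 0.5061
  σ(Q1,Q3) = 0.15 × 1.42 × 0.89 = 0.1896
  σ(Q2,Q3) = 0.65 × 1.62 × 0.89 = 0.9372
σ²_T = Σσ²ᵢ + 2·Σσ_ij = 5.4329 + 2 × 1.6329 = 8.6987
α = (3/2)·(1 − 5.4329/8.6987) = 0.563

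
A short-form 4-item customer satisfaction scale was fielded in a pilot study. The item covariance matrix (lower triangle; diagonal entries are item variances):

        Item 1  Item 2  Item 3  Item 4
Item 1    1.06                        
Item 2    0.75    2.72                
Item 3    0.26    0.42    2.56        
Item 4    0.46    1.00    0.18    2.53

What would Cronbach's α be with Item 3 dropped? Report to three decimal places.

α = 0.618

Remaining items: Item 1, Item 2, Item 4 (k = 3).
Σσᵢ² = 1.06 + 2.72 + 2.53 = 6.31
σ²_total = 6.31 + 2 × 2.21 = 10.73
α (item deleted) = (3/2)·(1 − 6.31/10.73) = 0.618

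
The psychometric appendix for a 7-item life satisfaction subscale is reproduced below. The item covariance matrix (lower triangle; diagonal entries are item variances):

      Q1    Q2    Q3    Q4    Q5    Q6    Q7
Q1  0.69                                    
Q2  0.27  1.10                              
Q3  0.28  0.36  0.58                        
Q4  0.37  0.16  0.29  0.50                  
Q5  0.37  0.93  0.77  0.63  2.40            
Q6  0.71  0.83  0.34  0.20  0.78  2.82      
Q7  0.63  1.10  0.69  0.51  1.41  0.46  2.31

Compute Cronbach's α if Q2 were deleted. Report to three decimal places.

Remaining items: Q1, Q3, Q4, Q5, Q6, Q7 (k = 6).
ΣVar(i) = 0.69 + 0.58 + 0.50 + 2.40 + 2.82 + 2.31 = 9.30
Var(T) = 9.30 + 2 × 8.44 = 26.18
α (item deleted) = (6/5)·(1 − 9.30/26.18) = 0.774

α = 0.774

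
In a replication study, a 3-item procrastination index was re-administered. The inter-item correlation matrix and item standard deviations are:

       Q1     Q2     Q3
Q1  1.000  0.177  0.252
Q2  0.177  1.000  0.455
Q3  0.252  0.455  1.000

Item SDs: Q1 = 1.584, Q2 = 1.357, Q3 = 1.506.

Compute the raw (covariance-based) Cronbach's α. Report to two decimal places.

Cronbach's α = 0.55

Σσ²ᵢ = 1.584² + 1.357² + 1.506² = 6.6185
Covariances σ_ij = r_ij · s_i · s_j:
  σ(Q1,Q2) = 0.177 × 1.584 × 1.357 = 0.3805
  σ(Q1,Q3) = 0.252 × 1.584 × 1.506 = 0.6011
  σ(Q2,Q3) = 0.455 × 1.357 × 1.506 = 0.9299
σ²_T = Σσ²ᵢ + 2·Σσ_ij = 6.6185 + 2 × 1.9115 = 10.4415
α = (3/2)·(1 − 6.6185/10.4415) = 0.55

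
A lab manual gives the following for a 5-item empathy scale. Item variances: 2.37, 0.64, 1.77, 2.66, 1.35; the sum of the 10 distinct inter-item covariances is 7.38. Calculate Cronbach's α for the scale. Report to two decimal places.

ΣVar(i) = 2.37 + 0.64 + 1.77 + 2.66 + 1.35 = 8.79
Sum of distinct covariances = 7.38
σ²_T = ΣVar(i) + 2·Σcov = 8.79 + 2 × 7.38 = 23.55
α = (5/4)·(1 − 8.79/23.55) = 0.78

α = 0.78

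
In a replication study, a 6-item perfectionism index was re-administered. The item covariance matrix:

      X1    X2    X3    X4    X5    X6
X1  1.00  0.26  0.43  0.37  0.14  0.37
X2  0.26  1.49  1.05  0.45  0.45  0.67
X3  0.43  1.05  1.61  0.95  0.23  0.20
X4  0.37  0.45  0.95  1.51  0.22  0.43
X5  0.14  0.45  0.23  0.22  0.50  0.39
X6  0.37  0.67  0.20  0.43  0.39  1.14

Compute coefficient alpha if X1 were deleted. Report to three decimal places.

Remaining items: X2, X3, X4, X5, X6 (k = 5).
Σσ²ᵢ = 1.49 + 1.61 + 1.51 + 0.50 + 1.14 = 6.25
σ²_total = 6.25 + 2 × 5.04 = 16.33
α (item deleted) = (5/4)·(1 − 6.25/16.33) = 0.772

coefficient alpha = 0.772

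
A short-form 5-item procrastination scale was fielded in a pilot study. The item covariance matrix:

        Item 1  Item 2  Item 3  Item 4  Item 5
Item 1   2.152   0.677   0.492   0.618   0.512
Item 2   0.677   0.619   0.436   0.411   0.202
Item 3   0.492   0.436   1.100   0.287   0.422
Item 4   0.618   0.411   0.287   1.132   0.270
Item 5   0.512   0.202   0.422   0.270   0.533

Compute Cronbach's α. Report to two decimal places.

Σσᵢ² = 2.152 + 0.619 + 1.100 + 1.132 + 0.533 = 5.536
Sum of off-diagonal covariances = 4.327
σ²_total = 5.536 + 2 × 4.327 = 14.190
α = (k/(k−1))·(1 − Σσᵢ²/σ²_total) = (5/4)·(1 − 5.536/14.190) = 0.76

Cronbach's α = 0.76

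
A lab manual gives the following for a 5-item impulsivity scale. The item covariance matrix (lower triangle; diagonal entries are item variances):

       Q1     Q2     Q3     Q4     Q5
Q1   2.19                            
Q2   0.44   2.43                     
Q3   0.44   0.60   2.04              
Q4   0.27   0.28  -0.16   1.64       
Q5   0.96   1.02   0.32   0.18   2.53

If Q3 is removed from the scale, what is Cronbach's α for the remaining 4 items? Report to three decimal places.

Cronbach's α = 0.557

Remaining items: Q1, Q2, Q4, Q5 (k = 4).
Σσᵢ² = 2.19 + 2.43 + 1.64 + 2.53 = 8.79
σ²_T = 8.79 + 2 × 3.15 = 15.09
α (item deleted) = (4/3)·(1 − 8.79/15.09) = 0.557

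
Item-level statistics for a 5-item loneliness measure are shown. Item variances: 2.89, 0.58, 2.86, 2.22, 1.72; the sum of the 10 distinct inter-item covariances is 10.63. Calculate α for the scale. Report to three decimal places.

Σσ²ᵢ = 2.89 + 0.58 + 2.86 + 2.22 + 1.72 = 10.27
Sum of distinct covariances = 10.63
σ²_T = Σσ²ᵢ + 2·Σcov = 10.27 + 2 × 10.63 = 31.53
α = (5/4)·(1 − 10.27/31.53) = 0.843

α = 0.843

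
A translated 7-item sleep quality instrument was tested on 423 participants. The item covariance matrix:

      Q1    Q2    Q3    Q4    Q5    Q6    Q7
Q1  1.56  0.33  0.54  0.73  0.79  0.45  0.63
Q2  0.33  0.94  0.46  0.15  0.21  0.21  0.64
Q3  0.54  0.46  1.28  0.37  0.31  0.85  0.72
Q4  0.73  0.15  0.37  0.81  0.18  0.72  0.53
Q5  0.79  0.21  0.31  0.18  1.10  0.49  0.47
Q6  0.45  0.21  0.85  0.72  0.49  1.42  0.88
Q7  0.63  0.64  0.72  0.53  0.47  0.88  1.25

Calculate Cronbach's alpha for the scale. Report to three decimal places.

α = 0.838

sum of item variances = 1.56 + 0.94 + 1.28 + 0.81 + 1.10 + 1.42 + 1.25 = 8.36
Sum of off-diagonal covariances = 10.66
σ²_total = 8.36 + 2 × 10.66 = 29.68
α = (k/(k−1))·(1 − sum of item variances/σ²_total) = (7/6)·(1 − 8.36/29.68) = 0.838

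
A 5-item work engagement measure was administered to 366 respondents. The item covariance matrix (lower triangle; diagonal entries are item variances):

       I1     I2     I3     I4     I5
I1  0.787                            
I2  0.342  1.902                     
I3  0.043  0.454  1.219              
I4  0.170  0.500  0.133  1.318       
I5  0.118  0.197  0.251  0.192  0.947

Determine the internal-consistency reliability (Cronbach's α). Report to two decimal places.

Σσᵢ² = 0.787 + 1.902 + 1.219 + 1.318 + 0.947 = 6.173
Sum of off-diagonal covariances = 2.400
σ²_total = 6.173 + 2 × 2.400 = 10.973
α = (k/(k−1))·(1 − Σσᵢ²/σ²_total) = (5/4)·(1 − 6.173/10.973) = 0.55

Cronbach's α = 0.55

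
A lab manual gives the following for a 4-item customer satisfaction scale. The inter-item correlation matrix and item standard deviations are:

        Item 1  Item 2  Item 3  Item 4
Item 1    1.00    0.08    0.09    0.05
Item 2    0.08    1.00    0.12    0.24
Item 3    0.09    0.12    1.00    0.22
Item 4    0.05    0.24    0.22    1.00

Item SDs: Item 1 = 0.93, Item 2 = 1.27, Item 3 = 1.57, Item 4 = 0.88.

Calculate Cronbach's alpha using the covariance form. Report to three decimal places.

Σσ²ᵢ = 0.93² + 1.27² + 1.57² + 0.88² = 5.7171
Covariances σ_ij = r_ij · s_i · s_j:
  σ(Item 1,Item 2) = 0.08 × 0.93 × 1.27 = 0.0945
  σ(Item 1,Item 3) = 0.09 × 0.93 × 1.57 = 0.1314
  σ(Item 1,Item 4) = 0.05 × 0.93 × 0.88 = 0.0409
  σ(Item 2,Item 3) = 0.12 × 1.27 × 1.57 = 0.2393
  σ(Item 2,Item 4) = 0.24 × 1.27 × 0.88 = 0.2682
  σ(Item 3,Item 4) = 0.22 × 1.57 × 0.88 = 0.3040
σ²_T = Σσ²ᵢ + 2·Σσ_ij = 5.7171 + 2 × 1.0783 = 7.8737
α = (4/3)·(1 − 5.7171/7.8737) = 0.365

Cronbach's alpha = 0.365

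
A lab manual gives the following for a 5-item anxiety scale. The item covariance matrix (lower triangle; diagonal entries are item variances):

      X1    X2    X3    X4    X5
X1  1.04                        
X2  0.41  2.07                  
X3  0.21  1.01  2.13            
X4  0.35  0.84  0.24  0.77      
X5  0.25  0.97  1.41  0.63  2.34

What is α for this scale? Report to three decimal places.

Σσᵢ² = 1.04 + 2.07 + 2.13 + 0.77 + 2.34 = 8.35
Σ_{i<j} σ_ij = 6.32
σ²_T = 8.35 + 2 × 6.32 = 20.99
α = (k/(k−1))·(1 − Σσᵢ²/σ²_T) = (5/4)·(1 − 8.35/20.99) = 0.753

α = 0.753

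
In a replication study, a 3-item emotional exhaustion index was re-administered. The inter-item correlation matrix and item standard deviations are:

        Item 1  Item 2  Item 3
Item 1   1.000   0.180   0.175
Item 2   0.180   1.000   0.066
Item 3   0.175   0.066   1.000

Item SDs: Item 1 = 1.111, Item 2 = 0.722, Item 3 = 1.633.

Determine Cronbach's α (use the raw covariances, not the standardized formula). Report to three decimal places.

Σσ²ᵢ = 1.111² + 0.722² + 1.633² = 4.4223
Covariances σ_ij = r_ij · s_i · s_j:
  σ(Item 1,Item 2) = 0.180 × 1.111 × 0.722 = 0.1444
  σ(Item 1,Item 3) = 0.175 × 1.111 × 1.633 = 0.3175
  σ(Item 2,Item 3) = 0.066 × 0.722 × 1.633 = 0.0778
σ²_T = Σσ²ᵢ + 2·Σσ_ij = 4.4223 + 2 × 0.5397 = 5.5017
α = (3/2)·(1 − 4.4223/5.5017) = 0.294

α = 0.294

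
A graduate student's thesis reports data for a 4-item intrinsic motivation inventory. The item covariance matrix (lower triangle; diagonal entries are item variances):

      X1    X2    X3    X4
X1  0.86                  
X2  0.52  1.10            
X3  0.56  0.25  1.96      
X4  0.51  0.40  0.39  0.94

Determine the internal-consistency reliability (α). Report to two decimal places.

sum of item variances = 0.86 + 1.10 + 1.96 + 0.94 = 4.86
Σ_{i<j} σ_ij = 2.63
σ²_T = 4.86 + 2 × 2.63 = 10.12
α = (k/(k−1))·(1 − sum of item variances/σ²_T) = (4/3)·(1 − 4.86/10.12) = 0.69

α = 0.69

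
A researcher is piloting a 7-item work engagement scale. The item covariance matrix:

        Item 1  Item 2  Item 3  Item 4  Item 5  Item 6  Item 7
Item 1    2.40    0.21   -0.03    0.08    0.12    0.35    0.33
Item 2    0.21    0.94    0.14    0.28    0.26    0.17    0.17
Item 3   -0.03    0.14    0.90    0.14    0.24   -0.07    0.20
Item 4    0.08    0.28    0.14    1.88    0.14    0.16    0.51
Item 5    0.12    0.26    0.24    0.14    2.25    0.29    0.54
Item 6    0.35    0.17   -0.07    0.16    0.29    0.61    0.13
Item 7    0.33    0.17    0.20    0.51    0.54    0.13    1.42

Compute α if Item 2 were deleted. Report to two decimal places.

α = 0.48

Remaining items: Item 1, Item 3, Item 4, Item 5, Item 6, Item 7 (k = 6).
Σσ²ᵢ = 2.40 + 0.90 + 1.88 + 2.25 + 0.61 + 1.42 = 9.46
total variance = 9.46 + 2 × 3.13 = 15.72
α (item deleted) = (6/5)·(1 − 9.46/15.72) = 0.48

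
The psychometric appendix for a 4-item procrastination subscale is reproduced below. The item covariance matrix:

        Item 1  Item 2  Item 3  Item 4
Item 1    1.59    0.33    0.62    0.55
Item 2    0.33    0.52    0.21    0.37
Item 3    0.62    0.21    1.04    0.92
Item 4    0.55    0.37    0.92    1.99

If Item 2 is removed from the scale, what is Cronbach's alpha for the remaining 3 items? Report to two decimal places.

Cronbach's alpha = 0.71

Remaining items: Item 1, Item 3, Item 4 (k = 3).
Σσ²ᵢ = 1.59 + 1.04 + 1.99 = 4.62
σ²_T = 4.62 + 2 × 2.09 = 8.80
α (item deleted) = (3/2)·(1 − 4.62/8.80) = 0.71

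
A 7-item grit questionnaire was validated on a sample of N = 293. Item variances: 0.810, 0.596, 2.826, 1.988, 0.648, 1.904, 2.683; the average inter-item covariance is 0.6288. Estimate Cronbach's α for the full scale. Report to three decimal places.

Cronbach's α = 0.814

Σσᵢ² = 0.810 + 0.596 + 2.826 + 1.988 + 0.648 + 1.904 + 2.683 = 11.455
Sum of the 21 distinct covariances = 21 × 0.6288 = 13.2048
Var(T) = Σσᵢ² + 2·Σcov = 11.455 + 2 × 13.2048 = 37.8646
α = (7/6)·(1 − 11.455/37.8646) = 0.814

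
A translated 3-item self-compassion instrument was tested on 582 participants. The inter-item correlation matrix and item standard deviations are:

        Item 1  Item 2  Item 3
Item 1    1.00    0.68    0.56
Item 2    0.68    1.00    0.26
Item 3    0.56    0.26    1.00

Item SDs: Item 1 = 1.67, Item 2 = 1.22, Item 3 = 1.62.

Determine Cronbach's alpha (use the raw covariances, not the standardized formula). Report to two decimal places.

Σσ²ᵢ = 1.67² + 1.22² + 1.62² = 6.9017
Covariances σ_ij = r_ij · s_i · s_j:
  σ(Item 1,Item 2) = 0.68 × 1.67 × 1.22 = 1.3854
  σ(Item 1,Item 3) = 0.56 × 1.67 × 1.62 = 1.5150
  σ(Item 2,Item 3) = 0.26 × 1.22 × 1.62 = 0.5139
σ²_T = Σσ²ᵢ + 2·Σσ_ij = 6.9017 + 2 × 3.4143 = 13.7303
α = (3/2)·(1 − 6.9017/13.7303) = 0.75

α = 0.75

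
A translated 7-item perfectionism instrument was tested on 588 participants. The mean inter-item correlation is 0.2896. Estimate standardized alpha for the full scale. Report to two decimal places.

Standardized α = k·r̄ / (1 + (k−1)·r̄) = 7 × 0.2896 / (1 + 6 × 0.2896)
  = 2.0272 / 2.7376 = 0.74

standardized alpha = 0.74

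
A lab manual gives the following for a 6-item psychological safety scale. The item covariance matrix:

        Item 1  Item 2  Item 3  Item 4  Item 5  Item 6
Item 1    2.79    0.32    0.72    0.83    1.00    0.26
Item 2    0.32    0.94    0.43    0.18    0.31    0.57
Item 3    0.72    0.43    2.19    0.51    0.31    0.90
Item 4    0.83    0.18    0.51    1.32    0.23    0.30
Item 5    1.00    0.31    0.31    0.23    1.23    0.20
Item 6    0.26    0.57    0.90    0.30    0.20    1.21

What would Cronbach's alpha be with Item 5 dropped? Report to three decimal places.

Remaining items: Item 1, Item 2, Item 3, Item 4, Item 6 (k = 5).
Σσᵢ² = 2.79 + 0.94 + 2.19 + 1.32 + 1.21 = 8.45
σ²_T = 8.45 + 2 × 5.02 = 18.49
α (item deleted) = (5/4)·(1 − 8.45/18.49) = 0.679

α = 0.679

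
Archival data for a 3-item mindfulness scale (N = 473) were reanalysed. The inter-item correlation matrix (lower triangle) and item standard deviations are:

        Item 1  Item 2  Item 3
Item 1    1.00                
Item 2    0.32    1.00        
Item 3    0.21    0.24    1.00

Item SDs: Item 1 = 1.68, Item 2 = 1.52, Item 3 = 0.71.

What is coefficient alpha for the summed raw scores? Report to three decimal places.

coefficient alpha = 0.480

Σσ²ᵢ = 1.68² + 1.52² + 0.71² = 5.6369
Covariances σ_ij = r_ij · s_i · s_j:
  σ(Item 1,Item 2) = 0.32 × 1.68 × 1.52 = 0.8172
  σ(Item 1,Item 3) = 0.21 × 1.68 × 0.71 = 0.2505
  σ(Item 2,Item 3) = 0.24 × 1.52 × 0.71 = 0.2590
σ²_T = Σσ²ᵢ + 2·Σσ_ij = 5.6369 + 2 × 1.3267 = 8.2903
α = (3/2)·(1 − 5.6369/8.2903) = 0.480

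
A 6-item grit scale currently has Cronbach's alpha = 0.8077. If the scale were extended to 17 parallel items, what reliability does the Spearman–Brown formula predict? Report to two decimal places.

Length factor m = 17/6 = 2.8333
α' = m·α / (1 + (m−1)·α)
   = 17/6 × 0.8077 / (1 + (17/6 − 1) × 0.8077)
   = 2.2885 / 2.4808 = 0.92

predicted reliability = 0.92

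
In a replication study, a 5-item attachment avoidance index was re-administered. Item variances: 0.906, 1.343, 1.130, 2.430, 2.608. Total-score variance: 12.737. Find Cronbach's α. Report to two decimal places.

Cronbach's α = 0.42

Σσ²ᵢ = 0.906 + 1.343 + 1.130 + 2.430 + 2.608 = 8.417
α = (k/(k−1))·(1 − Σσ²ᵢ/σ²_T) = (5/4)·(1 − 8.417/12.737) = 0.42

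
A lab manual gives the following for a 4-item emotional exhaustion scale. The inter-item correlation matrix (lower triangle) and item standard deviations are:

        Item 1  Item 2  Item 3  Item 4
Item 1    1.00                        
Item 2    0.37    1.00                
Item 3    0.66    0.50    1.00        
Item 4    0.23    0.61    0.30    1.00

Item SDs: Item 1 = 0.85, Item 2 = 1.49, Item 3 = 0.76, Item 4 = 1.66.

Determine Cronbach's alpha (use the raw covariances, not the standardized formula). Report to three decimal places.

Σσ²ᵢ = 0.85² + 1.49² + 0.76² + 1.66² = 6.2758
Covariances σ_ij = r_ij · s_i · s_j:
  σ(Item 1,Item 2) = 0.37 × 0.85 × 1.49 = 0.4686
  σ(Item 1,Item 3) = 0.66 × 0.85 × 0.76 = 0.4264
  σ(Item 1,Item 4) = 0.23 × 0.85 × 1.66 = 0.3245
  σ(Item 2,Item 3) = 0.50 × 1.49 × 0.76 = 0.5662
  σ(Item 2,Item 4) = 0.61 × 1.49 × 1.66 = 1.5088
  σ(Item 3,Item 4) = 0.30 × 0.76 × 1.66 = 0.3785
σ²_T = Σσ²ᵢ + 2·Σσ_ij = 6.2758 + 2 × 3.6730 = 13.6218
α = (4/3)·(1 − 6.2758/13.6218) = 0.719

α = 0.719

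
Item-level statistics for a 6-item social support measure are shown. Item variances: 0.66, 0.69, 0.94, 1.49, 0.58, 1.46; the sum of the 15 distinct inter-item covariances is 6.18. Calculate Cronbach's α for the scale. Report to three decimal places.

Cronbach's α = 0.816

sum of item variances = 0.66 + 0.69 + 0.94 + 1.49 + 0.58 + 1.46 = 5.82
Sum of distinct covariances = 6.18
total variance = sum of item variances + 2·Σcov = 5.82 + 2 × 6.18 = 18.18
α = (6/5)·(1 − 5.82/18.18) = 0.816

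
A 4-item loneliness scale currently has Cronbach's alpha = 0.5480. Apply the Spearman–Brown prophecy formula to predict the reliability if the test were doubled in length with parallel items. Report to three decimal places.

predicted reliability = 0.708

Length factor m = 2
α' = m·α / (1 + (m−1)·α)
   = 2 × 0.5480 / (1 + (2 − 1) × 0.5480)
   = 1.0960 / 1.5480 = 0.708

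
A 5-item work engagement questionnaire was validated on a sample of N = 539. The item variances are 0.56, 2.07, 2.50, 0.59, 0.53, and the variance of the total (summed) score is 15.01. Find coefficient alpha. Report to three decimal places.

coefficient alpha = 0.730

sum of item variances = 0.56 + 2.07 + 2.50 + 0.59 + 0.53 = 6.25
α = (k/(k−1))·(1 − sum of item variances/total variance) = (5/4)·(1 − 6.25/15.01) = 0.730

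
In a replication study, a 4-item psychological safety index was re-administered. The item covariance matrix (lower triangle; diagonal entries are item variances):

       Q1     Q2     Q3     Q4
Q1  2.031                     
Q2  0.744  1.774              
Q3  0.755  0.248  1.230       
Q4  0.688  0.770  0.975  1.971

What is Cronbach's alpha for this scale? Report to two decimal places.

sum of item variances = 2.031 + 1.774 + 1.230 + 1.971 = 7.006
Σ_{i<j} σ_ij = 4.180
total variance = 7.006 + 2 × 4.180 = 15.366
α = (k/(k−1))·(1 − sum of item variances/total variance) = (4/3)·(1 − 7.006/15.366) = 0.73

α = 0.73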